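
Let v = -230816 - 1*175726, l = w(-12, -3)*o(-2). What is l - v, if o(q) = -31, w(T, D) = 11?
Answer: 406201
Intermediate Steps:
l = -341 (l = 11*(-31) = -341)
v = -406542 (v = -230816 - 175726 = -406542)
l - v = -341 - 1*(-406542) = -341 + 406542 = 406201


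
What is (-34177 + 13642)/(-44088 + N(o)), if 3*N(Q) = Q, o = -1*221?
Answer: 12321/26497 ≈ 0.46500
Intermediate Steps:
o = -221
N(Q) = Q/3
(-34177 + 13642)/(-44088 + N(o)) = (-34177 + 13642)/(-44088 + (⅓)*(-221)) = -20535/(-44088 - 221/3) = -20535/(-132485/3) = -20535*(-3/132485) = 12321/26497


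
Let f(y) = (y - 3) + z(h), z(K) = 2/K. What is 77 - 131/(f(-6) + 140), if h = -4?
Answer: 19835/261 ≈ 75.996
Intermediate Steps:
f(y) = -7/2 + y (f(y) = (y - 3) + 2/(-4) = (-3 + y) + 2*(-¼) = (-3 + y) - ½ = -7/2 + y)
77 - 131/(f(-6) + 140) = 77 - 131/((-7/2 - 6) + 140) = 77 - 131/(-19/2 + 140) = 77 - 131/261/2 = 77 - 131*2/261 = 77 - 262/261 = 19835/261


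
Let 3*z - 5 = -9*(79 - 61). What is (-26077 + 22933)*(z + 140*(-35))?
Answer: 15570136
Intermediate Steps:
z = -157/3 (z = 5/3 + (-9*(79 - 61))/3 = 5/3 + (-9*18)/3 = 5/3 + (⅓)*(-162) = 5/3 - 54 = -157/3 ≈ -52.333)
(-26077 + 22933)*(z + 140*(-35)) = (-26077 + 22933)*(-157/3 + 140*(-35)) = -3144*(-157/3 - 4900) = -3144*(-14857/3) = 15570136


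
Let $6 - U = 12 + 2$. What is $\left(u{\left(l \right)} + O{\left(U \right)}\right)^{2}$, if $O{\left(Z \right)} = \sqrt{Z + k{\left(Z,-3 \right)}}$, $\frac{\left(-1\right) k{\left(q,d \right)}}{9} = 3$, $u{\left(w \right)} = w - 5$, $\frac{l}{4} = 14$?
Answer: $\left(51 + i \sqrt{35}\right)^{2} \approx 2566.0 + 603.44 i$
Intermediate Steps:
$l = 56$ ($l = 4 \cdot 14 = 56$)
$U = -8$ ($U = 6 - \left(12 + 2\right) = 6 - 14 = -8$)
$u{\left(w \right)} = -5 + w$ ($u{\left(w \right)} = w - 5 = -5 + w$)
$k{\left(q,d \right)} = -27$ ($k{\left(q,d \right)} = \left(-9\right) 3 = -27$)
$O{\left(Z \right)} = \sqrt{-27 + Z}$ ($O{\left(Z \right)} = \sqrt{Z - 27} = \sqrt{-27 + Z}$)
$\left(u{\left(l \right)} + O{\left(U \right)}\right)^{2} = \left(\left(-5 + 56\right) + \sqrt{-27 - 8}\right)^{2} = \left(51 + \sqrt{-35}\right)^{2} = \left(51 + i \sqrt{35}\right)^{2}$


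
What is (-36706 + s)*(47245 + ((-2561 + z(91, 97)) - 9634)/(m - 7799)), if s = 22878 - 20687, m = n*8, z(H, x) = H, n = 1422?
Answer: -5832457253415/3577 ≈ -1.6305e+9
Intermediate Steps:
m = 11376 (m = 1422*8 = 11376)
s = 2191
(-36706 + s)*(47245 + ((-2561 + z(91, 97)) - 9634)/(m - 7799)) = (-36706 + 2191)*(47245 + ((-2561 + 91) - 9634)/(11376 - 7799)) = -34515*(47245 + (-2470 - 9634)/3577) = -34515*(47245 - 12104*1/3577) = -34515*(47245 - 12104/3577) = -34515*168983261/3577 = -5832457253415/3577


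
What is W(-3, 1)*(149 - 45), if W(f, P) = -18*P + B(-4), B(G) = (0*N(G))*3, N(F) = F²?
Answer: -1872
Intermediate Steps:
B(G) = 0 (B(G) = (0*G²)*3 = 0*3 = 0)
W(f, P) = -18*P (W(f, P) = -18*P + 0 = -18*P)
W(-3, 1)*(149 - 45) = (-18*1)*(149 - 45) = -18*104 = -1872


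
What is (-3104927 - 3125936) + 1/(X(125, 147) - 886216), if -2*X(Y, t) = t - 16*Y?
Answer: -11032235179679/1770579 ≈ -6.2309e+6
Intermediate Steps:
X(Y, t) = 8*Y - t/2 (X(Y, t) = -(t - 16*Y)/2 = 8*Y - t/2)
(-3104927 - 3125936) + 1/(X(125, 147) - 886216) = (-3104927 - 3125936) + 1/((8*125 - ½*147) - 886216) = -6230863 + 1/((1000 - 147/2) - 886216) = -6230863 + 1/(1853/2 - 886216) = -6230863 + 1/(-1770579/2) = -6230863 - 2/1770579 = -11032235179679/1770579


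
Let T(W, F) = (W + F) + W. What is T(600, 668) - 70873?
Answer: -69005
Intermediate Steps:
T(W, F) = F + 2*W (T(W, F) = (F + W) + W = F + 2*W)
T(600, 668) - 70873 = (668 + 2*600) - 70873 = (668 + 1200) - 70873 = 1868 - 70873 = -69005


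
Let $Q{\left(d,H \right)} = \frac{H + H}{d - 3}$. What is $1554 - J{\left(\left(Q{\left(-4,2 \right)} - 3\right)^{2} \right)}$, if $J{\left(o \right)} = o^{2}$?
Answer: $\frac{3340529}{2401} \approx 1391.3$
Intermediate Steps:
$Q{\left(d,H \right)} = \frac{2 H}{-3 + d}$
$1554 - J{\left(\left(Q{\left(-4,2 \right)} - 3\right)^{2} \right)} = 1554 - \left(\left(2 \cdot 2 \frac{1}{-3 - 4} - 3\right)^{2}\right)^{2} = 1554 - \left(\left(2 \cdot 2 \frac{1}{-7} - 3\right)^{2}\right)^{2} = 1554 - \left(\left(2 \cdot 2 \left(- \frac{1}{7}\right) - 3\right)^{2}\right)^{2} = 1554 - \left(\left(- \frac{4}{7} - 3\right)^{2}\right)^{2} = 1554 - \left(\left(- \frac{25}{7}\right)^{2}\right)^{2} = 1554 - \left(\frac{625}{49}\right)^{2} = 1554 - \frac{390625}{2401} = \frac{3340529}{2401}$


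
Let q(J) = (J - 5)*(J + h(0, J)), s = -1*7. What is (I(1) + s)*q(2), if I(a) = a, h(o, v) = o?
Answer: 36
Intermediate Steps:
s = -7
q(J) = J*(-5 + J) (q(J) = (J - 5)*(J + 0) = (-5 + J)*J = J*(-5 + J))
(I(1) + s)*q(2) = (1 - 7)*(2*(-5 + 2)) = -12*(-3) = -6*(-6) = 36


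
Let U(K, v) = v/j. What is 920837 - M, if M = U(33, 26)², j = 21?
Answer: 406088441/441 ≈ 9.2084e+5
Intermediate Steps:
U(K, v) = v/21
M = 676/441 (M = ((1/21)*26)² = (26/21)² = 676/441 ≈ 1.5329)
920837 - M = 920837 - 1*676/441 = 920837 - 676/441 = 406088441/441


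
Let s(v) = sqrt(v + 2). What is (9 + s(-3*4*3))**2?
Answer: (9 + I*sqrt(34))**2 ≈ 47.0 + 104.96*I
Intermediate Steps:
s(v) = sqrt(2 + v)
(9 + s(-3*4*3))**2 = (9 + sqrt(2 - 3*4*3))**2 = (9 + sqrt(2 - 12*3))**2 = (9 + sqrt(2 - 36))**2 = (9 + sqrt(-34))**2 = (9 + I*sqrt(34))**2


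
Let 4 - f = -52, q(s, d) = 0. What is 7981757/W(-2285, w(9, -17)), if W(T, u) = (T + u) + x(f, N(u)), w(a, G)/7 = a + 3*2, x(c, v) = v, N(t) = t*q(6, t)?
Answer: -7981757/2180 ≈ -3661.4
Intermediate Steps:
N(t) = 0 (N(t) = t*0 = 0)
f = 56 (f = 4 - 1*(-52) = 4 + 52 = 56)
w(a, G) = 42 + 7*a (w(a, G) = 7*(a + 3*2) = 7*(a + 6) = 7*(6 + a) = 42 + 7*a)
W(T, u) = T + u (W(T, u) = (T + u) + 0 = T + u)
7981757/W(-2285, w(9, -17)) = 7981757/(-2285 + (42 + 7*9)) = 7981757/(-2285 + (42 + 63)) = 7981757/(-2285 + 105) = 7981757/(-2180) = 7981757*(-1/2180) = -7981757/2180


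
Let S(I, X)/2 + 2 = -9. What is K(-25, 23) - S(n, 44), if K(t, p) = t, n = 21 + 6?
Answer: -3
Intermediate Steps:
n = 27
S(I, X) = -22 (S(I, X) = -4 + 2*(-9) = -4 - 18 = -22)
K(-25, 23) - S(n, 44) = -25 - 1*(-22) = -25 + 22 = -3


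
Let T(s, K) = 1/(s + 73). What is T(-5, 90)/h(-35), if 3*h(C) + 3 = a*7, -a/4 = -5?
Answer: 3/9316 ≈ 0.00032203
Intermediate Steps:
a = 20 (a = -4*(-5) = 20)
T(s, K) = 1/(73 + s)
h(C) = 137/3 (h(C) = -1 + (20*7)/3 = -1 + (1/3)*140 = -1 + 140/3 = 137/3)
T(-5, 90)/h(-35) = 1/((73 - 5)*(137/3)) = (3/137)/68 = (1/68)*(3/137) = 3/9316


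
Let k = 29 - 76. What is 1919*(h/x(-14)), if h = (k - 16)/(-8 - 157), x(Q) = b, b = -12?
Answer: -13433/220 ≈ -61.059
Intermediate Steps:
k = -47
x(Q) = -12
h = 21/55 (h = (-47 - 16)/(-8 - 157) = -63/(-165) = -63*(-1/165) = 21/55 ≈ 0.38182)
1919*(h/x(-14)) = 1919*((21/55)/(-12)) = 1919*((21/55)*(-1/12)) = 1919*(-7/220) = -13433/220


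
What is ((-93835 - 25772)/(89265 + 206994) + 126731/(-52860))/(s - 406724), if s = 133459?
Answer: 14622541783/1426466139488700 ≈ 1.0251e-5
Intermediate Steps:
((-93835 - 25772)/(89265 + 206994) + 126731/(-52860))/(s - 406724) = ((-93835 - 25772)/(89265 + 206994) + 126731/(-52860))/(133459 - 406724) = (-119607/296259 + 126731*(-1/52860))/(-273265) = (-119607*1/296259 - 126731/52860)*(-1/273265) = (-39869/98753 - 126731/52860)*(-1/273265) = -14622541783/5220083580*(-1/273265) = 14622541783/1426466139488700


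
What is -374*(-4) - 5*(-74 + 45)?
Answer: 1641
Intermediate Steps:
-374*(-4) - 5*(-74 + 45) = 1496 - 5*(-29) = 1496 + 145 = 1641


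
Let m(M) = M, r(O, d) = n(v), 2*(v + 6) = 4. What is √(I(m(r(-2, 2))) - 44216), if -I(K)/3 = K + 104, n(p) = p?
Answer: 2*I*√11129 ≈ 210.99*I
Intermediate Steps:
v = -4 (v = -6 + (½)*4 = -6 + 2 = -4)
r(O, d) = -4
I(K) = -312 - 3*K (I(K) = -3*(K + 104) = -3*(104 + K) = -312 - 3*K)
√(I(m(r(-2, 2))) - 44216) = √((-312 - 3*(-4)) - 44216) = √((-312 + 12) - 44216) = √(-300 - 44216) = √(-44516) = 2*I*√11129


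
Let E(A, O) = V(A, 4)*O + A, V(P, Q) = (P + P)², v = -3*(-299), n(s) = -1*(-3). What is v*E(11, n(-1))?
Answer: 1312311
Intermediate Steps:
n(s) = 3
v = 897
V(P, Q) = 4*P² (V(P, Q) = (2*P)² = 4*P²)
E(A, O) = A + 4*O*A² (E(A, O) = (4*A²)*O + A = 4*O*A² + A = A + 4*O*A²)
v*E(11, n(-1)) = 897*(11*(1 + 4*11*3)) = 897*(11*(1 + 132)) = 897*(11*133) = 897*1463 = 1312311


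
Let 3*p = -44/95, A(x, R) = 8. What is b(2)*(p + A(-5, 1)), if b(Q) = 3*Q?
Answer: 4472/95 ≈ 47.074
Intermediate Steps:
p = -44/285 (p = (-44/95)/3 = (-44*1/95)/3 = (1/3)*(-44/95) = -44/285 ≈ -0.15439)
b(2)*(p + A(-5, 1)) = (3*2)*(-44/285 + 8) = 6*(2236/285) = 4472/95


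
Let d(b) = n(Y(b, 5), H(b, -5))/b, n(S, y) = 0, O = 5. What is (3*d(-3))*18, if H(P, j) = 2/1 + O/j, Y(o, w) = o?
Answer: 0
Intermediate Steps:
H(P, j) = 2 + 5/j (H(P, j) = 2/1 + 5/j = 2*1 + 5/j = 2 + 5/j)
d(b) = 0 (d(b) = 0/b = 0)
(3*d(-3))*18 = (3*0)*18 = 0*18 = 0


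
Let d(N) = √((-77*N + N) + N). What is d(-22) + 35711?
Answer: 35711 + 5*√66 ≈ 35752.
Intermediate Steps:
d(N) = 5*√3*√(-N) (d(N) = √(-76*N + N) = √(-75*N) = 5*√3*√(-N))
d(-22) + 35711 = 5*√3*√(-1*(-22)) + 35711 = 5*√3*√22 + 35711 = 5*√66 + 35711 = 35711 + 5*√66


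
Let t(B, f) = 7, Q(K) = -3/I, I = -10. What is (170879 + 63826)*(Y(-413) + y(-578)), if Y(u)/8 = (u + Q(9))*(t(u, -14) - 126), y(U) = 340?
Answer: 92293141032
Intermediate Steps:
Q(K) = 3/10 (Q(K) = -3/(-10) = -3*(-⅒) = 3/10)
Y(u) = -1428/5 - 952*u (Y(u) = 8*((u + 3/10)*(7 - 126)) = 8*((3/10 + u)*(-119)) = 8*(-357/10 - 119*u) = -1428/5 - 952*u)
(170879 + 63826)*(Y(-413) + y(-578)) = (170879 + 63826)*((-1428/5 - 952*(-413)) + 340) = 234705*((-1428/5 + 393176) + 340) = 234705*(1964452/5 + 340) = 234705*(1966152/5) = 92293141032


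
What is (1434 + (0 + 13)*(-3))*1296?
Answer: 1807920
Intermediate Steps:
(1434 + (0 + 13)*(-3))*1296 = (1434 + 13*(-3))*1296 = (1434 - 39)*1296 = 1395*1296 = 1807920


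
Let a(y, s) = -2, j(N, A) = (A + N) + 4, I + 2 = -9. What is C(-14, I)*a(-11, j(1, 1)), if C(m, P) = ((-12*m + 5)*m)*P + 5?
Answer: -53294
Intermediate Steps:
I = -11 (I = -2 - 9 = -11)
j(N, A) = 4 + A + N
C(m, P) = 5 + P*m*(5 - 12*m) (C(m, P) = ((5 - 12*m)*m)*P + 5 = (m*(5 - 12*m))*P + 5 = P*m*(5 - 12*m) + 5 = 5 + P*m*(5 - 12*m))
C(-14, I)*a(-11, j(1, 1)) = (5 - 12*(-11)*(-14)**2 + 5*(-11)*(-14))*(-2) = (5 - 12*(-11)*196 + 770)*(-2) = (5 + 25872 + 770)*(-2) = 26647*(-2) = -53294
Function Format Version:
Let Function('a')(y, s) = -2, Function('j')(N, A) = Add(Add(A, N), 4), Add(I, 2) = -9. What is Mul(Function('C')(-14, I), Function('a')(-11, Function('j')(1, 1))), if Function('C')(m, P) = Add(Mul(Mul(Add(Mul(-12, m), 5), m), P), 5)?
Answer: -53294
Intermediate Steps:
I = -11 (I = Add(-2, -9) = -11)
Function('j')(N, A) = Add(4, A, N)
Function('C')(m, P) = Add(5, Mul(P, m, Add(5, Mul(-12, m)))) (Function('C')(m, P) = Add(Mul(Mul(Add(5, Mul(-12, m)), m), P), 5) = Add(Mul(Mul(m, Add(5, Mul(-12, m))), P), 5) = Add(Mul(P, m, Add(5, Mul(-12, m))), 5) = Add(5, Mul(P, m, Add(5, Mul(-12, m)))))
Mul(Function('C')(-14, I), Function('a')(-11, Function('j')(1, 1))) = Mul(Add(5, Mul(-12, -11, Pow(-14, 2)), Mul(5, -11, -14)), -2) = Mul(Add(5, Mul(-12, -11, 196), 770), -2) = Mul(Add(5, 25872, 770), -2) = Mul(26647, -2) = -53294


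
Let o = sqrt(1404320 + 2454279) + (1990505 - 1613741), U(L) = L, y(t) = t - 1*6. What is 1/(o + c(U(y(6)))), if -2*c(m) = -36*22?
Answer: 377160/142245807001 - sqrt(3858599)/142245807001 ≈ 2.6377e-6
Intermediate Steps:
y(t) = -6 + t (y(t) = t - 6 = -6 + t)
c(m) = 396 (c(m) = -(-18)*22 = -1/2*(-792) = 396)
o = 376764 + sqrt(3858599) (o = sqrt(3858599) + 376764 = 376764 + sqrt(3858599) ≈ 3.7873e+5)
1/(o + c(U(y(6)))) = 1/((376764 + sqrt(3858599)) + 396) = 1/(377160 + sqrt(3858599))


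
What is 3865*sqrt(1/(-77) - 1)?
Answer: 3865*I*sqrt(6006)/77 ≈ 3890.0*I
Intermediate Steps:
3865*sqrt(1/(-77) - 1) = 3865*sqrt(-1/77 - 1) = 3865*sqrt(-78/77) = 3865*(I*sqrt(6006)/77) = 3865*I*sqrt(6006)/77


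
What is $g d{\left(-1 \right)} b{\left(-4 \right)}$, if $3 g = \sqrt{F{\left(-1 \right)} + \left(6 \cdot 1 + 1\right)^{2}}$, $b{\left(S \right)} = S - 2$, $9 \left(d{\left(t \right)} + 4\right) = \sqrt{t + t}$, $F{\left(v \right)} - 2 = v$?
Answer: $40 \sqrt{2} - \frac{20 i}{9} \approx 56.569 - 2.2222 i$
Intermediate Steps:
$F{\left(v \right)} = 2 + v$
$d{\left(t \right)} = -4 + \frac{\sqrt{2} \sqrt{t}}{9}$ ($d{\left(t \right)} = -4 + \frac{\sqrt{t + t}}{9} = -4 + \frac{\sqrt{2 t}}{9} = -4 + \frac{\sqrt{2} \sqrt{t}}{9}$)
$b{\left(S \right)} = -2 + S$
$g = \frac{5 \sqrt{2}}{3}$ ($g = \frac{\sqrt{\left(2 - 1\right) + \left(6 \cdot 1 + 1\right)^{2}}}{3} = \frac{\sqrt{1 + \left(6 + 1\right)^{2}}}{3} = \frac{\sqrt{1 + 7^{2}}}{3} = \frac{\sqrt{1 + 49}}{3} = \frac{\sqrt{50}}{3} = \frac{5 \sqrt{2}}{3} \approx 2.357$)
$g d{\left(-1 \right)} b{\left(-4 \right)} = \frac{5 \sqrt{2}}{3} \left(-4 + \frac{\sqrt{2} \sqrt{-1}}{9}\right) \left(-2 - 4\right) = \frac{5 \sqrt{2}}{3} \left(-4 + \frac{\sqrt{2} i}{9}\right) \left(-6\right) = \frac{5 \sqrt{2}}{3} \left(-4 + \frac{i \sqrt{2}}{9}\right) \left(-6\right) = \frac{5 \sqrt{2} \left(-4 + \frac{i \sqrt{2}}{9}\right)}{3} \left(-6\right) = - 10 \sqrt{2} \left(-4 + \frac{i \sqrt{2}}{9}\right)$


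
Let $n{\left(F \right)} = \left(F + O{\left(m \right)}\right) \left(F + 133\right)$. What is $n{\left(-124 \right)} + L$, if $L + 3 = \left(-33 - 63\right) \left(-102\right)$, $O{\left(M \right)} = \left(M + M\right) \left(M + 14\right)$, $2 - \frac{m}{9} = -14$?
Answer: $418209$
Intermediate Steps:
$m = 144$ ($m = 18 - -126 = 18 + 126 = 144$)
$O{\left(M \right)} = 2 M \left(14 + M\right)$
$L = 9789$ ($L = -3 + \left(-33 - 63\right) \left(-102\right) = -3 - -9792 = -3 + 9792 = 9789$)
$n{\left(F \right)} = \left(133 + F\right) \left(45504 + F\right)$ ($n{\left(F \right)} = \left(F + 2 \cdot 144 \left(14 + 144\right)\right) \left(F + 133\right) = \left(F + 2 \cdot 144 \cdot 158\right) \left(133 + F\right) = \left(F + 45504\right) \left(133 + F\right) = \left(45504 + F\right) \left(133 + F\right) = \left(133 + F\right) \left(45504 + F\right)$)
$n{\left(-124 \right)} + L = \left(6052032 + \left(-124\right)^{2} + 45637 \left(-124\right)\right) + 9789 = \left(6052032 + 15376 - 5658988\right) + 9789 = 408420 + 9789 = 418209$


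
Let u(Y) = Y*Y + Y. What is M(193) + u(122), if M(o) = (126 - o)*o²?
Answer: -2480677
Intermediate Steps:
M(o) = o²*(126 - o)
u(Y) = Y + Y² (u(Y) = Y² + Y = Y + Y²)
M(193) + u(122) = 193²*(126 - 1*193) + 122*(1 + 122) = 37249*(126 - 193) + 122*123 = 37249*(-67) + 15006 = -2495683 + 15006 = -2480677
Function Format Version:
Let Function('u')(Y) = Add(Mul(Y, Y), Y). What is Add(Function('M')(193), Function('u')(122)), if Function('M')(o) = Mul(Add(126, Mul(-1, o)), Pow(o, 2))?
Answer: -2480677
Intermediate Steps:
Function('M')(o) = Mul(Pow(o, 2), Add(126, Mul(-1, o)))
Function('u')(Y) = Add(Y, Pow(Y, 2)) (Function('u')(Y) = Add(Pow(Y, 2), Y) = Add(Y, Pow(Y, 2)))
Add(Function('M')(193), Function('u')(122)) = Add(Mul(Pow(193, 2), Add(126, Mul(-1, 193))), Mul(122, Add(1, 122))) = Add(Mul(37249, Add(126, -193)), Mul(122, 123)) = Add(Mul(37249, -67), 15006) = Add(-2495683, 15006) = -2480677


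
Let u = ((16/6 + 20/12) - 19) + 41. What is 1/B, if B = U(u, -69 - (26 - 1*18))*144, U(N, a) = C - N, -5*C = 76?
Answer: -5/29904 ≈ -0.00016720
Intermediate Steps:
u = 79/3 (u = ((16*(⅙) + 20*(1/12)) - 19) + 41 = ((8/3 + 5/3) - 19) + 41 = (13/3 - 19) + 41 = -44/3 + 41 = 79/3 ≈ 26.333)
C = -76/5 (C = -⅕*76 = -76/5 ≈ -15.200)
U(N, a) = -76/5 - N
B = -29904/5 (B = (-76/5 - 1*79/3)*144 = (-76/5 - 79/3)*144 = -623/15*144 = -29904/5 ≈ -5980.8)
1/B = 1/(-29904/5) = -5/29904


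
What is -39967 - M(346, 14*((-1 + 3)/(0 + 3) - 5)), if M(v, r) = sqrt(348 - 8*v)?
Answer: -39967 - 22*I*sqrt(5) ≈ -39967.0 - 49.193*I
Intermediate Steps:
-39967 - M(346, 14*((-1 + 3)/(0 + 3) - 5)) = -39967 - 2*sqrt(87 - 2*346) = -39967 - 2*sqrt(87 - 692) = -39967 - 2*sqrt(-605) = -39967 - 2*11*I*sqrt(5) = -39967 - 22*I*sqrt(5)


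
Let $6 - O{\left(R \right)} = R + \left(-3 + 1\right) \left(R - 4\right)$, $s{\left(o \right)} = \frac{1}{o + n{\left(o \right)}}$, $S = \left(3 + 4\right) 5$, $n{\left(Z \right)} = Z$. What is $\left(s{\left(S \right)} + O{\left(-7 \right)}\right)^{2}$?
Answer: $\frac{395641}{4900} \approx 80.743$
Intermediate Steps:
$S = 35$ ($S = 7 \cdot 5 = 35$)
$s{\left(o \right)} = \frac{1}{2 o}$ ($s{\left(o \right)} = \frac{1}{o + o} = \frac{1}{2 o}$)
$O{\left(R \right)} = -2 + R$ ($O{\left(R \right)} = 6 - \left(R + \left(-3 + 1\right) \left(R - 4\right)\right) = 6 - \left(R - 2 \left(-4 + R\right)\right) = 6 - \left(R - \left(-8 + 2 R\right)\right) = 6 - \left(8 - R\right) = 6 + \left(-8 + R\right) = -2 + R$)
$\left(s{\left(S \right)} + O{\left(-7 \right)}\right)^{2} = \left(\frac{1}{2 \cdot 35} - 9\right)^{2} = \left(\frac{1}{2} \cdot \frac{1}{35} - 9\right)^{2} = \left(\frac{1}{70} - 9\right)^{2} = \left(- \frac{629}{70}\right)^{2} = \frac{395641}{4900}$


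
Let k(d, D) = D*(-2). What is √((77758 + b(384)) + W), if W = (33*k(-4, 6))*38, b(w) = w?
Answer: √63094 ≈ 251.19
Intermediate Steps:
k(d, D) = -2*D
W = -15048 (W = (33*(-2*6))*38 = (33*(-12))*38 = -396*38 = -15048)
√((77758 + b(384)) + W) = √((77758 + 384) - 15048) = √(78142 - 15048) = √63094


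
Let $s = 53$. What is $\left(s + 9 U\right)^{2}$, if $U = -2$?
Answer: $1225$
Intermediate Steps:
$\left(s + 9 U\right)^{2} = \left(53 + 9 \left(-2\right)\right)^{2} = \left(53 - 18\right)^{2} = 35^{2} = 1225$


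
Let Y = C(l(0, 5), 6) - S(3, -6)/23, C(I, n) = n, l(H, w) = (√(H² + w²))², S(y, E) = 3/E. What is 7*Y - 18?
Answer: 1111/46 ≈ 24.152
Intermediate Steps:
l(H, w) = H² + w²
Y = 277/46 (Y = 6 - 3/(-6)/23 = 6 - 3*(-⅙)/23 = 6 - (-1)/(2*23) = 6 - 1*(-1/46) = 6 + 1/46 = 277/46 ≈ 6.0217)
7*Y - 18 = 7*(277/46) - 18 = 1939/46 - 18 = 1111/46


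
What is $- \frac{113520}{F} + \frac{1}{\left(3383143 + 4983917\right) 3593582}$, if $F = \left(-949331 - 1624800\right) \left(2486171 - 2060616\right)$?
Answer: $\frac{52512126761091017}{506726279850243837460440} \approx 1.0363 \cdot 10^{-7}$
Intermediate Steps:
$F = -1095434317705$ ($F = \left(-2574131\right) 425555 = -1095434317705$)
$- \frac{113520}{F} + \frac{1}{\left(3383143 + 4983917\right) 3593582} = - \frac{113520}{-1095434317705} + \frac{1}{\left(3383143 + 4983917\right) 3593582} = \left(-113520\right) \left(- \frac{1}{1095434317705}\right) + \frac{1}{8367060} \cdot \frac{1}{3593582} = \frac{22704}{219086863541} + \frac{1}{8367060} \cdot \frac{1}{3593582} = \frac{22704}{219086863541} + \frac{1}{30067716208920} = \frac{52512126761091017}{506726279850243837460440}$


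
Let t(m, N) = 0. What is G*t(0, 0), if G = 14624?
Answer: 0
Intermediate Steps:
G*t(0, 0) = 14624*0 = 0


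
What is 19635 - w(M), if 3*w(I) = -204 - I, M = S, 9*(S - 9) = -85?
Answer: 531977/27 ≈ 19703.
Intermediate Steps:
S = -4/9 (S = 9 + (⅑)*(-85) = 9 - 85/9 = -4/9 ≈ -0.44444)
M = -4/9 ≈ -0.44444
w(I) = -68 - I/3 (w(I) = (-204 - I)/3 = -68 - I/3)
19635 - w(M) = 19635 - (-68 - ⅓*(-4/9)) = 19635 - (-68 + 4/27) = 19635 - 1*(-1832/27) = 19635 + 1832/27 = 531977/27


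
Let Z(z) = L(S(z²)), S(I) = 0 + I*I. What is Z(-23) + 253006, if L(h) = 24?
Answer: 253030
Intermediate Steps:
S(I) = I² (S(I) = 0 + I² = I²)
Z(z) = 24
Z(-23) + 253006 = 24 + 253006 = 253030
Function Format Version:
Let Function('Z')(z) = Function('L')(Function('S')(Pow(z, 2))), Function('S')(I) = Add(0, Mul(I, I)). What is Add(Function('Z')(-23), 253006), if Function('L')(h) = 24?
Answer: 253030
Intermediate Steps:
Function('S')(I) = Pow(I, 2) (Function('S')(I) = Add(0, Pow(I, 2)) = Pow(I, 2))
Function('Z')(z) = 24
Add(Function('Z')(-23), 253006) = Add(24, 253006) = 253030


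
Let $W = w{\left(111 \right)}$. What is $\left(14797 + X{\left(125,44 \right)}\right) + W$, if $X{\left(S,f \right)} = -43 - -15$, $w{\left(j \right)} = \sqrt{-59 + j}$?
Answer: $14769 + 2 \sqrt{13} \approx 14776.0$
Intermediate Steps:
$W = 2 \sqrt{13}$ ($W = \sqrt{-59 + 111} = \sqrt{52} = 2 \sqrt{13} \approx 7.2111$)
$X{\left(S,f \right)} = -28$ ($X{\left(S,f \right)} = -43 + 15 = -28$)
$\left(14797 + X{\left(125,44 \right)}\right) + W = \left(14797 - 28\right) + 2 \sqrt{13} = 14769 + 2 \sqrt{13}$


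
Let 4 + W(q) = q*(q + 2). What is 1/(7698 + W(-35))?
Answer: 1/8849 ≈ 0.00011301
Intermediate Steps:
W(q) = -4 + q*(2 + q) (W(q) = -4 + q*(q + 2) = -4 + q*(2 + q))
1/(7698 + W(-35)) = 1/(7698 + (-4 + (-35)**2 + 2*(-35))) = 1/(7698 + (-4 + 1225 - 70)) = 1/(7698 + 1151) = 1/8849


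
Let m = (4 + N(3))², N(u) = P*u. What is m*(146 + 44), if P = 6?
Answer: 91960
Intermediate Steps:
N(u) = 6*u
m = 484 (m = (4 + 6*3)² = (4 + 18)² = 22² = 484)
m*(146 + 44) = 484*(146 + 44) = 484*190 = 91960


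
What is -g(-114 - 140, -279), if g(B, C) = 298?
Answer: -298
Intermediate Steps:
-g(-114 - 140, -279) = -1*298 = -298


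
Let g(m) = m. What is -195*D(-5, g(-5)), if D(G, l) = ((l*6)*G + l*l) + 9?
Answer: -35880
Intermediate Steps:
D(G, l) = 9 + l² + 6*G*l (D(G, l) = ((6*l)*G + l²) + 9 = (6*G*l + l²) + 9 = (l² + 6*G*l) + 9 = 9 + l² + 6*G*l)
-195*D(-5, g(-5)) = -195*(9 + (-5)² + 6*(-5)*(-5)) = -195*(9 + 25 + 150) = -195*184 = -35880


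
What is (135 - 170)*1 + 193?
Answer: 158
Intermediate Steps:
(135 - 170)*1 + 193 = -35*1 + 193 = -35 + 193 = 158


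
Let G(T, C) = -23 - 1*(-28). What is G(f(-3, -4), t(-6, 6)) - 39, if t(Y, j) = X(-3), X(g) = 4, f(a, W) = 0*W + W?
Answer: -34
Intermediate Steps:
f(a, W) = W (f(a, W) = 0 + W = W)
t(Y, j) = 4
G(T, C) = 5 (G(T, C) = -23 + 28 = 5)
G(f(-3, -4), t(-6, 6)) - 39 = 5 - 39 = -34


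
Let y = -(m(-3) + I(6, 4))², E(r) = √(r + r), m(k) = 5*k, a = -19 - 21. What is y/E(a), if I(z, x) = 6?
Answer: 81*I*√5/20 ≈ 9.0561*I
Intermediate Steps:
a = -40
E(r) = √2*√r (E(r) = √(2*r) = √2*√r)
y = -81 (y = -(5*(-3) + 6)² = -(-15 + 6)² = -1*(-9)² = -1*81 = -81)
y/E(a) = -81*(-I*√5/20) = -(-81)*I*√5/20 = 81*I*√5/20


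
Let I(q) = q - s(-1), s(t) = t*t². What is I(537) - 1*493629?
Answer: -493091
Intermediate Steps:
s(t) = t³
I(q) = 1 + q (I(q) = q - 1*(-1)³ = q - 1*(-1) = q + 1 = 1 + q)
I(537) - 1*493629 = (1 + 537) - 1*493629 = 538 - 493629 = -493091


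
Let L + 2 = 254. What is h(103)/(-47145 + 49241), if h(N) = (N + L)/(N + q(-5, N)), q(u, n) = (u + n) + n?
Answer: 355/637184 ≈ 0.00055714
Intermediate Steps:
L = 252 (L = -2 + 254 = 252)
q(u, n) = u + 2*n (q(u, n) = (n + u) + n = u + 2*n)
h(N) = (252 + N)/(-5 + 3*N) (h(N) = (N + 252)/(N + (-5 + 2*N)) = (252 + N)/(-5 + 3*N))
h(103)/(-47145 + 49241) = ((252 + 103)/(-5 + 3*103))/(-47145 + 49241) = (355/(-5 + 309))/2096 = (355/304)*(1/2096) = 355/637184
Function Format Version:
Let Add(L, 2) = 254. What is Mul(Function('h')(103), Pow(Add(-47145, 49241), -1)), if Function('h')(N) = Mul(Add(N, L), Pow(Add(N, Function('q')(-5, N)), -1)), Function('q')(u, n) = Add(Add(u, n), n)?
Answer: Rational(355, 637184) ≈ 0.00055714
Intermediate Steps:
L = 252 (L = Add(-2, 254) = 252)
Function('q')(u, n) = Add(u, Mul(2, n)) (Function('q')(u, n) = Add(Add(n, u), n) = Add(u, Mul(2, n)))
Function('h')(N) = Mul(Pow(Add(-5, Mul(3, N)), -1), Add(252, N)) (Function('h')(N) = Mul(Add(N, 252), Pow(Add(N, Add(-5, Mul(2, N))), -1)) = Mul(Add(252, N), Pow(Add(-5, Mul(3, N)), -1)) = Mul(Pow(Add(-5, Mul(3, N)), -1), Add(252, N)))
Mul(Function('h')(103), Pow(Add(-47145, 49241), -1)) = Mul(Mul(Pow(Add(-5, Mul(3, 103)), -1), Add(252, 103)), Pow(Add(-47145, 49241), -1)) = Mul(Mul(Pow(Add(-5, 309), -1), 355), Pow(2096, -1)) = Mul(Mul(Pow(304, -1), 355), Rational(1, 2096)) = Mul(Mul(Rational(1, 304), 355), Rational(1, 2096)) = Mul(Rational(355, 304), Rational(1, 2096)) = Rational(355, 637184)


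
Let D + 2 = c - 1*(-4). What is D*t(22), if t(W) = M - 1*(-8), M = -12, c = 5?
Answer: -28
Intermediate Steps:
t(W) = -4 (t(W) = -12 - 1*(-8) = -12 + 8 = -4)
D = 7 (D = -2 + (5 - 1*(-4)) = -2 + (5 + 4) = -2 + 9 = 7)
D*t(22) = 7*(-4) = -28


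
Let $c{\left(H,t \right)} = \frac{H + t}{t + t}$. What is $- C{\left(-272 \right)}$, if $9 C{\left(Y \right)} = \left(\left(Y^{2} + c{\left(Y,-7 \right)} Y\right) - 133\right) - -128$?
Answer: $- \frac{479909}{63} \approx -7617.6$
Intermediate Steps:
$c{\left(H,t \right)} = \frac{H + t}{2 t}$
$C{\left(Y \right)} = - \frac{5}{9} + \frac{Y^{2}}{9} + \frac{Y \left(\frac{1}{2} - \frac{Y}{14}\right)}{9}$ ($C{\left(Y \right)} = \frac{\left(\left(Y^{2} + \frac{Y - 7}{2 \left(-7\right)} Y\right) - 133\right) - -128}{9} = \frac{\left(\left(Y^{2} + \frac{1}{2} \left(- \frac{1}{7}\right) \left(-7 + Y\right) Y\right) - 133\right) + 128}{9} = \frac{\left(\left(Y^{2} + \left(\frac{1}{2} - \frac{Y}{14}\right) Y\right) - 133\right) + 128}{9} = \frac{\left(\left(Y^{2} + Y \left(\frac{1}{2} - \frac{Y}{14}\right)\right) - 133\right) + 128}{9} = \frac{\left(-133 + Y^{2} + Y \left(\frac{1}{2} - \frac{Y}{14}\right)\right) + 128}{9} = \frac{-5 + Y^{2} + Y \left(\frac{1}{2} - \frac{Y}{14}\right)}{9} = - \frac{5}{9} + \frac{Y^{2}}{9} + \frac{Y \left(\frac{1}{2} - \frac{Y}{14}\right)}{9}$)
$- C{\left(-272 \right)} = - (- \frac{5}{9} + \frac{1}{18} \left(-272\right) + \frac{13 \left(-272\right)^{2}}{126}) = - (- \frac{5}{9} - \frac{136}{9} + \frac{13}{126} \cdot 73984) = - (- \frac{5}{9} - \frac{136}{9} + \frac{480896}{63}) = \left(-1\right) \frac{479909}{63} = - \frac{479909}{63}$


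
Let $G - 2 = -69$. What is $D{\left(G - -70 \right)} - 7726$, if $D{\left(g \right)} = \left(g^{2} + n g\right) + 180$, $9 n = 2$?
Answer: $- \frac{22609}{3} \approx -7536.3$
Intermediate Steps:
$n = \frac{2}{9}$ ($n = \frac{1}{9} \cdot 2 = \frac{2}{9} \approx 0.22222$)
$G = -67$ ($G = 2 - 69 = -67$)
$D{\left(g \right)} = 180 + g^{2} + \frac{2 g}{9}$ ($D{\left(g \right)} = \left(g^{2} + \frac{2 g}{9}\right) + 180 = 180 + g^{2} + \frac{2 g}{9}$)
$D{\left(G - -70 \right)} - 7726 = \left(180 + \left(-67 - -70\right)^{2} + \frac{2 \left(-67 - -70\right)}{9}\right) - 7726 = \left(180 + \left(-67 + 70\right)^{2} + \frac{2 \left(-67 + 70\right)}{9}\right) - 7726 = \left(180 + 3^{2} + \frac{2}{9} \cdot 3\right) - 7726 = \left(180 + 9 + \frac{2}{3}\right) - 7726 = \frac{569}{3} - 7726 = - \frac{22609}{3}$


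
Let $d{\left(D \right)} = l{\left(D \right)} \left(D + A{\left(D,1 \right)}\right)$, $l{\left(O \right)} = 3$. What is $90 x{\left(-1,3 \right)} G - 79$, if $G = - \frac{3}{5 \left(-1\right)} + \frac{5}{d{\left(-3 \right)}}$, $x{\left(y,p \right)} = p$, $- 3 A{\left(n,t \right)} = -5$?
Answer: $- \frac{509}{2} \approx -254.5$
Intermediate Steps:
$A{\left(n,t \right)} = \frac{5}{3}$ ($A{\left(n,t \right)} = \left(- \frac{1}{3}\right) \left(-5\right) = \frac{5}{3}$)
$d{\left(D \right)} = 5 + 3 D$ ($d{\left(D \right)} = 3 \left(D + \frac{5}{3}\right) = 3 \left(\frac{5}{3} + D\right) = 5 + 3 D$)
$G = - \frac{13}{20}$ ($G = - \frac{3}{5 \left(-1\right)} + \frac{5}{5 + 3 \left(-3\right)} = - \frac{3}{-5} + \frac{5}{5 - 9} = \left(-3\right) \left(- \frac{1}{5}\right) + \frac{5}{-4} = \frac{3}{5} + 5 \left(- \frac{1}{4}\right) = \frac{3}{5} - \frac{5}{4} = - \frac{13}{20} \approx -0.65$)
$90 x{\left(-1,3 \right)} G - 79 = 90 \cdot 3 \left(- \frac{13}{20}\right) - 79 = 90 \left(- \frac{39}{20}\right) - 79 = - \frac{351}{2} - 79 = - \frac{509}{2}$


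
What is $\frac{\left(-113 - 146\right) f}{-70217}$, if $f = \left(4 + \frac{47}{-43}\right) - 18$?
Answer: $- \frac{24013}{431333} \approx -0.055672$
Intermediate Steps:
$f = - \frac{649}{43}$ ($f = \left(4 + 47 \left(- \frac{1}{43}\right)\right) - 18 = \left(4 - \frac{47}{43}\right) - 18 = \frac{125}{43} - 18 = - \frac{649}{43} \approx -15.093$)
$\frac{\left(-113 - 146\right) f}{-70217} = \frac{\left(-113 - 146\right) \left(- \frac{649}{43}\right)}{-70217} = \left(-259\right) \left(- \frac{649}{43}\right) \left(- \frac{1}{70217}\right) = \frac{168091}{43} \left(- \frac{1}{70217}\right) = - \frac{24013}{431333}$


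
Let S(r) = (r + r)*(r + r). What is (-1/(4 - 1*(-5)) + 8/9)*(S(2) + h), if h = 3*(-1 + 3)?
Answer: 154/9 ≈ 17.111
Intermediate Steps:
h = 6 (h = 3*2 = 6)
S(r) = 4*r² (S(r) = (2*r)*(2*r) = 4*r²)
(-1/(4 - 1*(-5)) + 8/9)*(S(2) + h) = (-1/(4 - 1*(-5)) + 8/9)*(4*2² + 6) = (-1/(4 + 5) + 8*(⅑))*(4*4 + 6) = (-1/9 + 8/9)*(16 + 6) = (-1*⅑ + 8/9)*22 = (-⅑ + 8/9)*22 = (7/9)*22 = 154/9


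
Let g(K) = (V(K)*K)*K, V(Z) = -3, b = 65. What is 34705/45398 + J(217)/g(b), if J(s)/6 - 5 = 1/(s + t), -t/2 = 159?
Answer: 14763729941/19372461550 ≈ 0.76210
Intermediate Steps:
t = -318 (t = -2*159 = -318)
J(s) = 30 + 6/(-318 + s) (J(s) = 30 + 6/(s - 318) = 30 + 6/(-318 + s))
g(K) = -3*K² (g(K) = (-3*K)*K = -3*K²)
34705/45398 + J(217)/g(b) = 34705/45398 + (6*(-1589 + 5*217)/(-318 + 217))/((-3*65²)) = 34705*(1/45398) + (6*(-1589 + 1085)/(-101))/((-3*4225)) = 34705/45398 + (6*(-1/101)*(-504))/(-12675) = 34705/45398 + (3024/101)*(-1/12675) = 34705/45398 - 1008/426725 = 14763729941/19372461550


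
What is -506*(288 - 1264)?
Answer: 493856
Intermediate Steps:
-506*(288 - 1264) = -506*(-976) = 493856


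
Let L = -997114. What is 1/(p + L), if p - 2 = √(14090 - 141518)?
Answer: -249278/248558116993 - I*√31857/497116233986 ≈ -1.0029e-6 - 3.5904e-10*I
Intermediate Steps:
p = 2 + 2*I*√31857 (p = 2 + √(14090 - 141518) = 2 + √(-127428) = 2 + 2*I*√31857 ≈ 2.0 + 356.97*I)
1/(p + L) = 1/((2 + 2*I*√31857) - 997114) = 1/(-997112 + 2*I*√31857)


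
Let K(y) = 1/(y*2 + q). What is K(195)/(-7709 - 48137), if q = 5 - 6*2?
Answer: -1/21389018 ≈ -4.6753e-8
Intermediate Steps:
q = -7 (q = 5 - 12 = -7)
K(y) = 1/(-7 + 2*y) (K(y) = 1/(y*2 - 7) = 1/(2*y - 7) = 1/(-7 + 2*y))
K(195)/(-7709 - 48137) = 1/((-7 + 2*195)*(-7709 - 48137)) = 1/((-7 + 390)*(-55846)) = -1/55846/383 = (1/383)*(-1/55846) = -1/21389018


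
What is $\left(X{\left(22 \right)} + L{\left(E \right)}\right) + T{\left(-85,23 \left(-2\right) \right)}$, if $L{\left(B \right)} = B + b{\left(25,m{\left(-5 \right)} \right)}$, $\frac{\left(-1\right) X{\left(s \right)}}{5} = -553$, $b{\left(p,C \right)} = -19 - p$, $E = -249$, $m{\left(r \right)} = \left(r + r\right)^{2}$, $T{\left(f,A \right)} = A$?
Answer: $2426$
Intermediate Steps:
$m{\left(r \right)} = 4 r^{2}$ ($m{\left(r \right)} = \left(2 r\right)^{2} = 4 r^{2}$)
$X{\left(s \right)} = 2765$ ($X{\left(s \right)} = \left(-5\right) \left(-553\right) = 2765$)
$L{\left(B \right)} = -44 + B$ ($L{\left(B \right)} = B - 44 = -44 + B$)
$\left(X{\left(22 \right)} + L{\left(E \right)}\right) + T{\left(-85,23 \left(-2\right) \right)} = \left(2765 - 293\right) + 23 \left(-2\right) = \left(2765 - 293\right) - 46 = 2472 - 46 = 2426$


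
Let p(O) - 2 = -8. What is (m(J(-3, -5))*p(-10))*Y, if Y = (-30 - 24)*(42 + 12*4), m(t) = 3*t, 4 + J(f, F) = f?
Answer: -612360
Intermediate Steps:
J(f, F) = -4 + f
p(O) = -6 (p(O) = 2 - 8 = -6)
Y = -4860 (Y = -54*(42 + 48) = -54*90 = -4860)
(m(J(-3, -5))*p(-10))*Y = ((3*(-4 - 3))*(-6))*(-4860) = ((3*(-7))*(-6))*(-4860) = -21*(-6)*(-4860) = 126*(-4860) = -612360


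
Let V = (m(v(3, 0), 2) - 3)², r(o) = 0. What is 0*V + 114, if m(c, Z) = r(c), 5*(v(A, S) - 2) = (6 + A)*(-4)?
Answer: 114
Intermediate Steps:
v(A, S) = -14/5 - 4*A/5 (v(A, S) = 2 + ((6 + A)*(-4))/5 = 2 + (-24 - 4*A)/5 = 2 + (-24/5 - 4*A/5) = -14/5 - 4*A/5)
m(c, Z) = 0
V = 9 (V = (0 - 3)² = (-3)² = 9)
0*V + 114 = 0*9 + 114 = 0 + 114 = 114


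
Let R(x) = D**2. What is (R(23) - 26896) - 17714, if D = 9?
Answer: -44529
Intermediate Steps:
R(x) = 81 (R(x) = 9**2 = 81)
(R(23) - 26896) - 17714 = (81 - 26896) - 17714 = -26815 - 17714 = -44529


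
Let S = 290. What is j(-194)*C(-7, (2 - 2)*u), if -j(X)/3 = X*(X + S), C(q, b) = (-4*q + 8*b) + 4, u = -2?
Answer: 1787904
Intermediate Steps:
C(q, b) = 4 - 4*q + 8*b
j(X) = -3*X*(290 + X) (j(X) = -3*X*(X + 290) = -3*X*(290 + X))
j(-194)*C(-7, (2 - 2)*u) = (-3*(-194)*(290 - 194))*(4 - 4*(-7) + 8*((2 - 2)*(-2))) = (-3*(-194)*96)*(4 + 28 + 8*(0*(-2))) = 55872*(4 + 28 + 8*0) = 55872*(4 + 28 + 0) = 55872*32 = 1787904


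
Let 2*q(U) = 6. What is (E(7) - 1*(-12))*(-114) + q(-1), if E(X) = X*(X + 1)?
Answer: -7749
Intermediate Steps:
E(X) = X*(1 + X)
q(U) = 3 (q(U) = (½)*6 = 3)
(E(7) - 1*(-12))*(-114) + q(-1) = (7*(1 + 7) - 1*(-12))*(-114) + 3 = (7*8 + 12)*(-114) + 3 = (56 + 12)*(-114) + 3 = 68*(-114) + 3 = -7752 + 3 = -7749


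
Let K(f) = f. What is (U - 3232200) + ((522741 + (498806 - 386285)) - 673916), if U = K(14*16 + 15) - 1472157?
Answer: -4742772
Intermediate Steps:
U = -1471918 (U = (14*16 + 15) - 1472157 = (224 + 15) - 1472157 = 239 - 1472157 = -1471918)
(U - 3232200) + ((522741 + (498806 - 386285)) - 673916) = (-1471918 - 3232200) + ((522741 + (498806 - 386285)) - 673916) = -4704118 + ((522741 + 112521) - 673916) = -4704118 + (635262 - 673916) = -4704118 - 38654 = -4742772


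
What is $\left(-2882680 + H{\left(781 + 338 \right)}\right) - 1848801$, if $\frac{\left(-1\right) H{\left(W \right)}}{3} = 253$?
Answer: $-4732240$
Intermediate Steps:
$H{\left(W \right)} = -759$ ($H{\left(W \right)} = \left(-3\right) 253 = -759$)
$\left(-2882680 + H{\left(781 + 338 \right)}\right) - 1848801 = \left(-2882680 - 759\right) - 1848801 = -2883439 - 1848801 = -4732240$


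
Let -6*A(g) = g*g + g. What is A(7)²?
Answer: 784/9 ≈ 87.111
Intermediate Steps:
A(g) = -g/6 - g²/6 (A(g) = -(g*g + g)/6 = -(g² + g)/6 = -(g + g²)/6 = -g/6 - g²/6)
A(7)² = (-⅙*7*(1 + 7))² = (-⅙*7*8)² = (-28/3)² = 784/9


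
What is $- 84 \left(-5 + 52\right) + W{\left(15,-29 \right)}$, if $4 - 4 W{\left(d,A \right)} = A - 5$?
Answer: $- \frac{7877}{2} \approx -3938.5$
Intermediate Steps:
$W{\left(d,A \right)} = \frac{9}{4} - \frac{A}{4}$ ($W{\left(d,A \right)} = 1 - \frac{A - 5}{4} = 1 - \frac{-5 + A}{4} = 1 - \left(- \frac{5}{4} + \frac{A}{4}\right) = \frac{9}{4} - \frac{A}{4}$)
$- 84 \left(-5 + 52\right) + W{\left(15,-29 \right)} = - 84 \left(-5 + 52\right) + \left(\frac{9}{4} - - \frac{29}{4}\right) = \left(-84\right) 47 + \left(\frac{9}{4} + \frac{29}{4}\right) = -3948 + \frac{19}{2} = - \frac{7877}{2}$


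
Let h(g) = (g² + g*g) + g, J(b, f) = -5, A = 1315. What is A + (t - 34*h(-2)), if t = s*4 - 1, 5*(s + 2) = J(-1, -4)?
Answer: 1098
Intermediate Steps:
s = -3 (s = -2 + (⅕)*(-5) = -2 - 1 = -3)
h(g) = g + 2*g² (h(g) = (g² + g²) + g = 2*g² + g = g + 2*g²)
t = -13 (t = -3*4 - 1 = -12 - 1 = -13)
A + (t - 34*h(-2)) = 1315 + (-13 - (-68)*(1 + 2*(-2))) = 1315 + (-13 - (-68)*(1 - 4)) = 1315 + (-13 - (-68)*(-3)) = 1315 + (-13 - 34*6) = 1315 + (-13 - 204) = 1315 - 217 = 1098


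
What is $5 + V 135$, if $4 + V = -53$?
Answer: $-7690$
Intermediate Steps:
$V = -57$ ($V = -4 - 53 = -57$)
$5 + V 135 = 5 - 7695 = -7690$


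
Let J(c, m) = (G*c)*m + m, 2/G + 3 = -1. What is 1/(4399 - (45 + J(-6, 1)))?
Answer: 1/4350 ≈ 0.00022989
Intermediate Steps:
G = -½ (G = 2/(-3 - 1) = 2/(-4) = 2*(-¼) = -½ ≈ -0.50000)
J(c, m) = m - c*m/2 (J(c, m) = (-c/2)*m + m = -c*m/2 + m = m - c*m/2)
1/(4399 - (45 + J(-6, 1))) = 1/(4399 - (45 + (½)*1*(2 - 1*(-6)))) = 1/(4399 - (45 + (½)*1*(2 + 6))) = 1/(4399 - (45 + (½)*1*8)) = 1/(4399 - (45 + 4)) = 1/(4399 - 1*49) = 1/(4399 - 49) = 1/4350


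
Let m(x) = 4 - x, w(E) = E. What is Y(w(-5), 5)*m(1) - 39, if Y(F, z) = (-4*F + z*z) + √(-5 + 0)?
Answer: 96 + 3*I*√5 ≈ 96.0 + 6.7082*I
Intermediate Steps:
Y(F, z) = z² - 4*F + I*√5 (Y(F, z) = (-4*F + z²) + √(-5) = (z² - 4*F) + I*√5 = z² - 4*F + I*√5)
Y(w(-5), 5)*m(1) - 39 = (5² - 4*(-5) + I*√5)*(4 - 1*1) - 39 = (25 + 20 + I*√5)*(4 - 1) - 39 = (45 + I*√5)*3 - 39 = (135 + 3*I*√5) - 39 = 96 + 3*I*√5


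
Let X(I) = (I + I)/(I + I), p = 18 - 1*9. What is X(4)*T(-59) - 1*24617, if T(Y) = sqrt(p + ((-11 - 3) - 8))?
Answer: -24617 + I*sqrt(13) ≈ -24617.0 + 3.6056*I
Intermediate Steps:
p = 9 (p = 18 - 9 = 9)
T(Y) = I*sqrt(13) (T(Y) = sqrt(9 + ((-11 - 3) - 8)) = sqrt(9 + (-14 - 8)) = sqrt(9 - 22) = sqrt(-13) = I*sqrt(13))
X(I) = 1 (X(I) = (2*I)/((2*I)) = (2*I)*(1/(2*I)) = 1)
X(4)*T(-59) - 1*24617 = 1*(I*sqrt(13)) - 1*24617 = I*sqrt(13) - 24617 = -24617 + I*sqrt(13)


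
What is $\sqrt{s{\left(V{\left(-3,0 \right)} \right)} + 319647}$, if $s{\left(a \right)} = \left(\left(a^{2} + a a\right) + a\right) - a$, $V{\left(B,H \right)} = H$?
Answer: $\sqrt{319647} \approx 565.37$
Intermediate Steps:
$s{\left(a \right)} = 2 a^{2}$ ($s{\left(a \right)} = \left(\left(a^{2} + a^{2}\right) + a\right) - a = \left(2 a^{2} + a\right) - a = \left(a + 2 a^{2}\right) - a = 2 a^{2}$)
$\sqrt{s{\left(V{\left(-3,0 \right)} \right)} + 319647} = \sqrt{2 \cdot 0^{2} + 319647} = \sqrt{2 \cdot 0 + 319647} = \sqrt{0 + 319647} = \sqrt{319647}$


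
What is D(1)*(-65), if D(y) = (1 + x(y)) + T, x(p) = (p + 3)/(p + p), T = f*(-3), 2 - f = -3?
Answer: 780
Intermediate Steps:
f = 5 (f = 2 - 1*(-3) = 2 + 3 = 5)
T = -15 (T = 5*(-3) = -15)
x(p) = (3 + p)/(2*p) (x(p) = (3 + p)/((2*p)) = (3 + p)*(1/(2*p)) = (3 + p)/(2*p))
D(y) = -14 + (3 + y)/(2*y) (D(y) = (1 + (3 + y)/(2*y)) - 15 = -14 + (3 + y)/(2*y))
D(1)*(-65) = ((3/2)*(1 - 9*1)/1)*(-65) = ((3/2)*1*(1 - 9))*(-65) = ((3/2)*1*(-8))*(-65) = -12*(-65) = 780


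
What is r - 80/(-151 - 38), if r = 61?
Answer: 11609/189 ≈ 61.423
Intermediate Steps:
r - 80/(-151 - 38) = 61 - 80/(-151 - 38) = 61 - 80/(-189) = 61 - 80*(-1/189) = 61 + 80/189 = 11609/189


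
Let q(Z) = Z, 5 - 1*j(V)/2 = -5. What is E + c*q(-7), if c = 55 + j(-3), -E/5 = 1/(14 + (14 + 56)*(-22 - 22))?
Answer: -1609645/3066 ≈ -525.00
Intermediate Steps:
j(V) = 20 (j(V) = 10 - 2*(-5) = 10 + 10 = 20)
E = 5/3066 (E = -5/(14 + (14 + 56)*(-22 - 22)) = -5/(14 + 70*(-44)) = -5/(14 - 3080) = -5/(-3066) = -5*(-1/3066) = 5/3066 ≈ 0.0016308)
c = 75 (c = 55 + 20 = 75)
E + c*q(-7) = 5/3066 + 75*(-7) = 5/3066 - 525 = -1609645/3066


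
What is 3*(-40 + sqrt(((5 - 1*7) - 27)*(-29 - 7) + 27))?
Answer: -120 + 9*sqrt(119) ≈ -21.822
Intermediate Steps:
3*(-40 + sqrt(((5 - 1*7) - 27)*(-29 - 7) + 27)) = 3*(-40 + sqrt(((5 - 7) - 27)*(-36) + 27)) = 3*(-40 + sqrt((-2 - 27)*(-36) + 27)) = 3*(-40 + sqrt(-29*(-36) + 27)) = 3*(-40 + sqrt(1044 + 27)) = 3*(-40 + sqrt(1071)) = 3*(-40 + 3*sqrt(119)) = -120 + 9*sqrt(119)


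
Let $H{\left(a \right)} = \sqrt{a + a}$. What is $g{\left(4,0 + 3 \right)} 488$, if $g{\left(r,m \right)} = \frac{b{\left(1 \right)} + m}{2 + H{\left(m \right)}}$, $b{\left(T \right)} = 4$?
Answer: $-3416 + 1708 \sqrt{6} \approx 767.73$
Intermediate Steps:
$H{\left(a \right)} = \sqrt{2} \sqrt{a}$ ($H{\left(a \right)} = \sqrt{2 a} = \sqrt{2} \sqrt{a}$)
$g{\left(r,m \right)} = \frac{4 + m}{2 + \sqrt{2} \sqrt{m}}$
$g{\left(4,0 + 3 \right)} 488 = \frac{4 + \left(0 + 3\right)}{2 + \sqrt{2} \sqrt{0 + 3}} \cdot 488 = \frac{4 + 3}{2 + \sqrt{2} \sqrt{3}} \cdot 488 = \frac{1}{2 + \sqrt{6}} \cdot 7 \cdot 488 = \frac{7}{2 + \sqrt{6}} \cdot 488 = \frac{3416}{2 + \sqrt{6}}$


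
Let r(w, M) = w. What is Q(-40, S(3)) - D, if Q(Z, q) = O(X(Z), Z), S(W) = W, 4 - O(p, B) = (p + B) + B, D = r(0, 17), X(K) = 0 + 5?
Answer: 79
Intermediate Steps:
X(K) = 5
D = 0
O(p, B) = 4 - p - 2*B (O(p, B) = 4 - ((p + B) + B) = 4 - ((B + p) + B) = 4 - (p + 2*B) = 4 + (-p - 2*B) = 4 - p - 2*B)
Q(Z, q) = -1 - 2*Z (Q(Z, q) = 4 - 1*5 - 2*Z = 4 - 5 - 2*Z = -1 - 2*Z)
Q(-40, S(3)) - D = (-1 - 2*(-40)) - 1*0 = (-1 + 80) + 0 = 79 + 0 = 79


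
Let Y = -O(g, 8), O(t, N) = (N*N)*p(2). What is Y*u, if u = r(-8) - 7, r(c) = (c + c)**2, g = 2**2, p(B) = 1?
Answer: -15936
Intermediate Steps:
g = 4
O(t, N) = N**2 (O(t, N) = (N*N)*1 = N**2*1 = N**2)
r(c) = 4*c**2 (r(c) = (2*c)**2 = 4*c**2)
Y = -64 (Y = -1*8**2 = -1*64 = -64)
u = 249 (u = 4*(-8)**2 - 7 = 4*64 - 7 = 256 - 7 = 249)
Y*u = -64*249 = -15936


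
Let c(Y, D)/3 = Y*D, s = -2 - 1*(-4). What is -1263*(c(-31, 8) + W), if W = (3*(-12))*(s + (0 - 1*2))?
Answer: 939672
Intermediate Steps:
s = 2 (s = -2 + 4 = 2)
c(Y, D) = 3*D*Y (c(Y, D) = 3*(Y*D) = 3*(D*Y) = 3*D*Y)
W = 0 (W = (3*(-12))*(2 + (0 - 1*2)) = -36*(2 + (0 - 2)) = -36*(2 - 2) = -36*0 = 0)
-1263*(c(-31, 8) + W) = -1263*(3*8*(-31) + 0) = -1263*(-744 + 0) = -1263*(-744) = 939672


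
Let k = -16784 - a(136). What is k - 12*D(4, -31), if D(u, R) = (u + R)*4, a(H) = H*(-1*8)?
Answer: -14400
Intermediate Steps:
a(H) = -8*H (a(H) = H*(-8) = -8*H)
D(u, R) = 4*R + 4*u (D(u, R) = (R + u)*4 = 4*R + 4*u)
k = -15696 (k = -16784 - (-8)*136 = -16784 - 1*(-1088) = -16784 + 1088 = -15696)
k - 12*D(4, -31) = -15696 - 12*(4*(-31) + 4*4) = -15696 - 12*(-124 + 16) = -15696 - 12*(-108) = -15696 + 1296 = -14400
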